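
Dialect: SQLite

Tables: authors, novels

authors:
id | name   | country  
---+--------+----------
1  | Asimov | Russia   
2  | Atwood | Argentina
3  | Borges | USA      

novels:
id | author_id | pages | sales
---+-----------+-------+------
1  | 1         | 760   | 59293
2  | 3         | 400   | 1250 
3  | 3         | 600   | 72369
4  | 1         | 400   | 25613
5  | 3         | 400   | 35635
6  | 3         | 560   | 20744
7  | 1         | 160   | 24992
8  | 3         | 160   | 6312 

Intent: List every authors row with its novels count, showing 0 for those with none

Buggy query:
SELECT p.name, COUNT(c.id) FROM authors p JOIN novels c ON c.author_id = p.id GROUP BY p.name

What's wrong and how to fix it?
Bug: INNER JOIN drops authors rows that have no matching novels rows

Fix: Switch to LEFT JOIN to retain unmatched parent rows

Corrected query:
SELECT p.name, COUNT(c.id) FROM authors p LEFT JOIN novels c ON c.author_id = p.id GROUP BY p.name

Result:
name   | COUNT(c.id)
-------+------------
Asimov | 3          
Atwood | 0          
Borges | 5          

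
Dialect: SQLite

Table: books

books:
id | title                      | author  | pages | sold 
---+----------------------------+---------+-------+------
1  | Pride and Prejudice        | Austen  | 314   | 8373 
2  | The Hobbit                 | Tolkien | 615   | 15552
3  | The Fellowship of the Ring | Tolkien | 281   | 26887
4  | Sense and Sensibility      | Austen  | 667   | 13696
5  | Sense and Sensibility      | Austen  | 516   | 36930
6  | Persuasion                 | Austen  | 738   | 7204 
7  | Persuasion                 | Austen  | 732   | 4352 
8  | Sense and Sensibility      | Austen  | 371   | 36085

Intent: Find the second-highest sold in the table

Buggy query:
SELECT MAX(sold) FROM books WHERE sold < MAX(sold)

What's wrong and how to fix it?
Bug: MAX(sold) on the right of the comparison is an aggregate-in-WHERE error

Fix: Compute the overall MAX in a subquery, then take MAX of rows below it

Corrected query:
SELECT MAX(sold) FROM books WHERE sold < (SELECT MAX(sold) FROM books)

Result:
MAX(sold)
---------
36085    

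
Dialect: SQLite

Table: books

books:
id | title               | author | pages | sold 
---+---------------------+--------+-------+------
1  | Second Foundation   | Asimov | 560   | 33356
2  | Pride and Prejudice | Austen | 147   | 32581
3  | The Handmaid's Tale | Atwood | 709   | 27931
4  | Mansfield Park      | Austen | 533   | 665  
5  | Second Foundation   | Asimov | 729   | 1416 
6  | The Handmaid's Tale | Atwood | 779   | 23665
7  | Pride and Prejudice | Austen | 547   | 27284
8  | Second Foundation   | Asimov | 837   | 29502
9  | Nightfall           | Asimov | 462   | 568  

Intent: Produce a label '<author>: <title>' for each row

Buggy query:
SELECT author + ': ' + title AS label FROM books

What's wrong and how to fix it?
Bug: '+' is numeric addition; on text columns SQLite converts them to 0 instead of concatenating

Fix: Replace + with || to concatenate text

Corrected query:
SELECT author || ': ' || title AS label FROM books

Result:
label                      
---------------------------
Asimov: Second Foundation  
Austen: Pride and Prejudice
Atwood: The Handmaid's Tale
Austen: Mansfield Park     
Asimov: Second Foundation  
Atwood: The Handmaid's Tale
Austen: Pride and Prejudice
Asimov: Second Foundation  
Asimov: Nightfall          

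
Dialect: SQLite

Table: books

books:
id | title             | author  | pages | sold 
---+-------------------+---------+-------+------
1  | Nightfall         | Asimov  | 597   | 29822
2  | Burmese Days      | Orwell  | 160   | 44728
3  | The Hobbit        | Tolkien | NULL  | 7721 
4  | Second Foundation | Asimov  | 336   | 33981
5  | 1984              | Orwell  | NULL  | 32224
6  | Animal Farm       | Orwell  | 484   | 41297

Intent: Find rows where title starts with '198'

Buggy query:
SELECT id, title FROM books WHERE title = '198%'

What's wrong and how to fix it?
Bug: '=' compares the literal string including the % character; pattern matching needs LIKE

Fix: Use LIKE for wildcard pattern matching

Corrected query:
SELECT id, title FROM books WHERE title LIKE '198%'

Result:
id | title
---+------
5  | 1984 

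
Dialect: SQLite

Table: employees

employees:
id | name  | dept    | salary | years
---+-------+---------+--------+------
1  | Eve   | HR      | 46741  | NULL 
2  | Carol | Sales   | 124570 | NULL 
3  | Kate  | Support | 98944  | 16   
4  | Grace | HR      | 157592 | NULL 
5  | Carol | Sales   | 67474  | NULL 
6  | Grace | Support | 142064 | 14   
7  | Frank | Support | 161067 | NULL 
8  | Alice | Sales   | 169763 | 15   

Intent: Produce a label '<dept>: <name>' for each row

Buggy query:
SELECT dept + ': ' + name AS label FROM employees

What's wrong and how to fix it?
Bug: '+' is numeric addition; on text columns SQLite converts them to 0 instead of concatenating

Fix: Replace + with || to concatenate text

Corrected query:
SELECT dept || ': ' || name AS label FROM employees

Result:
label         
--------------
HR: Eve       
Sales: Carol  
Support: Kate 
HR: Grace     
Sales: Carol  
Support: Grace
Support: Frank
Sales: Alice  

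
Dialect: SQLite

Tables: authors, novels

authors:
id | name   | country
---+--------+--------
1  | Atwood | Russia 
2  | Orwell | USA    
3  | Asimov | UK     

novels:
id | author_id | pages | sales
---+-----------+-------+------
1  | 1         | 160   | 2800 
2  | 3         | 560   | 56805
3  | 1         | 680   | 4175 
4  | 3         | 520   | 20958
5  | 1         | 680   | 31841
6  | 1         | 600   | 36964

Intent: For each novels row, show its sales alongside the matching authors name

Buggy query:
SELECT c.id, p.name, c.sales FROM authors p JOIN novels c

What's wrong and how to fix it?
Bug: JOIN with no ON clause produces a cartesian product; every novels row pairs with every authors row

Fix: Add ON c.author_id = p.id to the JOIN

Corrected query:
SELECT c.id, p.name, c.sales FROM authors p JOIN novels c ON c.author_id = p.id

Result:
id | name   | sales
---+--------+------
1  | Atwood | 2800 
2  | Asimov | 56805
3  | Atwood | 4175 
4  | Asimov | 20958
5  | Atwood | 31841
6  | Atwood | 36964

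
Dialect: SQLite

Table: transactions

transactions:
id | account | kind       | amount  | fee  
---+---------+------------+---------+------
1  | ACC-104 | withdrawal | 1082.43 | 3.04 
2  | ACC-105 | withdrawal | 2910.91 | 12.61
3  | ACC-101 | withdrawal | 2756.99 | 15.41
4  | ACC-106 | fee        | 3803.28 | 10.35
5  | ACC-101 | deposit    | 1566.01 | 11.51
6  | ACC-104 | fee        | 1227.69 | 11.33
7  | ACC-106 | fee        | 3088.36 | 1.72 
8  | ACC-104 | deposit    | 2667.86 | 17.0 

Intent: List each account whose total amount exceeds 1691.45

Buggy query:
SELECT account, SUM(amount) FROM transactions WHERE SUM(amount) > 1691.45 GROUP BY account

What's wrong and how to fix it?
Bug: WHERE runs before GROUP BY, so aggregates aren't available there

Fix: Move the aggregate condition to a HAVING clause

Corrected query:
SELECT account, SUM(amount) FROM transactions GROUP BY account HAVING SUM(amount) > 1691.45

Result:
account | SUM(amount)
--------+------------
ACC-101 | 4323       
ACC-104 | 4977.98    
ACC-105 | 2910.91    
ACC-106 | 6891.64    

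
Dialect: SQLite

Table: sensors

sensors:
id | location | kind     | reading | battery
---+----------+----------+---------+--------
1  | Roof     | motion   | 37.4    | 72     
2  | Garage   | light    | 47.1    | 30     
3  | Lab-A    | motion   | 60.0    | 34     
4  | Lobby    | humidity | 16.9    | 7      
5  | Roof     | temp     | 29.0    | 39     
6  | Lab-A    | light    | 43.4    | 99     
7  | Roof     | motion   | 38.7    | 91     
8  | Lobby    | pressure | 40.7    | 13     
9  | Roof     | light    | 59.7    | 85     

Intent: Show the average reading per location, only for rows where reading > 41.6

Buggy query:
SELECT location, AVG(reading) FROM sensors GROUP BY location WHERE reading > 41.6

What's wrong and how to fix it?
Bug: Row-level WHERE must come before GROUP BY in the clause order

Fix: Move the WHERE clause before GROUP BY

Corrected query:
SELECT location, AVG(reading) FROM sensors WHERE reading > 41.6 GROUP BY location

Result:
location | AVG(reading)
---------+-------------
Garage   | 47.1        
Lab-A    | 51.7        
Roof     | 59.7        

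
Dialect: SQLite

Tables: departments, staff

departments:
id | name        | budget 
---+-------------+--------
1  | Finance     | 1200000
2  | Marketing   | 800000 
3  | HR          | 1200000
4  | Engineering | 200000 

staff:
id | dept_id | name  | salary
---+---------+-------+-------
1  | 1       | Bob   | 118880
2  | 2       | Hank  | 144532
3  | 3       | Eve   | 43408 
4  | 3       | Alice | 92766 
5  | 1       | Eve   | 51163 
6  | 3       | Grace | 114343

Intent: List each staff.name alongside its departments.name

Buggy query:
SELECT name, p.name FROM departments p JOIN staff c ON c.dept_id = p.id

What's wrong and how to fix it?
Bug: 'name' exists in both joined tables, so the database can't tell which one is meant

Fix: Qualify the column with its table alias (c.name)

Corrected query:
SELECT c.name, p.name FROM departments p JOIN staff c ON c.dept_id = p.id

Result:
name  | name     
------+----------
Bob   | Finance  
Hank  | Marketing
Eve   | HR       
Alice | HR       
Eve   | Finance  
Grace | HR       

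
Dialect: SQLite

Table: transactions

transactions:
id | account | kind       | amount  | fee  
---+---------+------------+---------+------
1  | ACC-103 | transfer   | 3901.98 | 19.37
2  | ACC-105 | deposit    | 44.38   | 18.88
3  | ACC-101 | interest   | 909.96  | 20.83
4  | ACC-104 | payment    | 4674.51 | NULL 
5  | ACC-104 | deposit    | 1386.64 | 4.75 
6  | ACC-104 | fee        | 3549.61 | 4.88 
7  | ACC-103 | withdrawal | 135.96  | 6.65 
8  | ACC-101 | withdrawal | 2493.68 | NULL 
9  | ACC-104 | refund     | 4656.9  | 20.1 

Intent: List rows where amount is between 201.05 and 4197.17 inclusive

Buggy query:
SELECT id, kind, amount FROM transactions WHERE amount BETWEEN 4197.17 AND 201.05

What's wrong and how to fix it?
Bug: BETWEEN expects the lower bound first; with 4197.17 AND 201.05 the range is empty

Fix: Swap the bounds so the smaller value comes first

Corrected query:
SELECT id, kind, amount FROM transactions WHERE amount BETWEEN 201.05 AND 4197.17

Result:
id | kind       | amount 
---+------------+--------
1  | transfer   | 3901.98
3  | interest   | 909.96 
5  | deposit    | 1386.64
6  | fee        | 3549.61
8  | withdrawal | 2493.68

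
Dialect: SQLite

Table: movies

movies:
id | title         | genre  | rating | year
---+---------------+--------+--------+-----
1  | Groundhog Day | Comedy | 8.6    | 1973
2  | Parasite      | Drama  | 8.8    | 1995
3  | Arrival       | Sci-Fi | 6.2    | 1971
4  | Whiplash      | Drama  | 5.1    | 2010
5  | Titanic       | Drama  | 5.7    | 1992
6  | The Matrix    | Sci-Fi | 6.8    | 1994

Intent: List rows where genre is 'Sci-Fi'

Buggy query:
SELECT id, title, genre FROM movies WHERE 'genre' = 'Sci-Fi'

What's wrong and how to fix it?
Bug: 'genre' in single quotes is a string literal, not the column; the comparison is literal-vs-literal and never true

Fix: Remove the quotes around the column name (or use double quotes for an identifier)

Corrected query:
SELECT id, title, genre FROM movies WHERE genre = 'Sci-Fi'

Result:
id | title      | genre 
---+------------+-------
3  | Arrival    | Sci-Fi
6  | The Matrix | Sci-Fi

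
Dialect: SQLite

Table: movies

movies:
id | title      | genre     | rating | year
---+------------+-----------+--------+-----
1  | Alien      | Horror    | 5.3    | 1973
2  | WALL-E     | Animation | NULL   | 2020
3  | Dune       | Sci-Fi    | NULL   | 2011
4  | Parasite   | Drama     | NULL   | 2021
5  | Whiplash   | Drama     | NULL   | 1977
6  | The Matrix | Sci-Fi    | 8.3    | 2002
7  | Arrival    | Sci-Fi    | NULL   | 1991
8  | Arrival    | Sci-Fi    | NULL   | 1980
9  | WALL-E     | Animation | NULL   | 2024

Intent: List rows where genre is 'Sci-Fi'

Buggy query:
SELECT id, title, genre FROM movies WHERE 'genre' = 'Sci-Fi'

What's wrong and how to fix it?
Bug: 'genre' in single quotes is a string literal, not the column; the comparison is literal-vs-literal and never true

Fix: Remove the quotes around the column name (or use double quotes for an identifier)

Corrected query:
SELECT id, title, genre FROM movies WHERE genre = 'Sci-Fi'

Result:
id | title      | genre 
---+------------+-------
3  | Dune       | Sci-Fi
6  | The Matrix | Sci-Fi
7  | Arrival    | Sci-Fi
8  | Arrival    | Sci-Fi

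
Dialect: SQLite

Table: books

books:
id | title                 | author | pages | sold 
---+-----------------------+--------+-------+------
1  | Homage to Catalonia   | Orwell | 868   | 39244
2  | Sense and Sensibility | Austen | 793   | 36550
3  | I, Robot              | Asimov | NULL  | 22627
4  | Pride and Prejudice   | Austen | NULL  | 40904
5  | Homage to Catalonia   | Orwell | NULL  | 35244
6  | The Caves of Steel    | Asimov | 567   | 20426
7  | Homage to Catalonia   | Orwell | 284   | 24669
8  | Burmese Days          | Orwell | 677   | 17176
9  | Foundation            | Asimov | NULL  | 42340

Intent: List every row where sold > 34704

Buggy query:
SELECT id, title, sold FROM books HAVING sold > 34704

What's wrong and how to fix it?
Bug: HAVING filters the output of aggregation, but this query has no GROUP BY and no aggregate functions, so SQLite rejects it (HAVING clause on a non-aggregate query); the condition here is per row

Fix: Replace HAVING with WHERE since the condition applies to individual rows

Corrected query:
SELECT id, title, sold FROM books WHERE sold > 34704

Result:
id | title                 | sold 
---+-----------------------+------
1  | Homage to Catalonia   | 39244
2  | Sense and Sensibility | 36550
4  | Pride and Prejudice   | 40904
5  | Homage to Catalonia   | 35244
9  | Foundation            | 42340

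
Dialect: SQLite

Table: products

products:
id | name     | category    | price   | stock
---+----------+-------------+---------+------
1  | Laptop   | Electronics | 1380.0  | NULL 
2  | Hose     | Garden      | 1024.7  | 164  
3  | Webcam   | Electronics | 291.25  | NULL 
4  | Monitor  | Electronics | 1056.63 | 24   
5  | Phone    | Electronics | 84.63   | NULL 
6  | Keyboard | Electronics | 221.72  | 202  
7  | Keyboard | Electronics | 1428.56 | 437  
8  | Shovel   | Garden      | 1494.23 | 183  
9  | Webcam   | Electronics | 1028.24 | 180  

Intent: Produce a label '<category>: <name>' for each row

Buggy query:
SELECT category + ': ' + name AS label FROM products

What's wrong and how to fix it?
Bug: SQLite uses || for string concatenation; + coerces text to numbers (yielding 0)

Fix: Replace + with || to concatenate text

Corrected query:
SELECT category || ': ' || name AS label FROM products

Result:
label                
---------------------
Electronics: Laptop  
Garden: Hose         
Electronics: Webcam  
Electronics: Monitor 
Electronics: Phone   
Electronics: Keyboard
Electronics: Keyboard
Garden: Shovel       
Electronics: Webcam  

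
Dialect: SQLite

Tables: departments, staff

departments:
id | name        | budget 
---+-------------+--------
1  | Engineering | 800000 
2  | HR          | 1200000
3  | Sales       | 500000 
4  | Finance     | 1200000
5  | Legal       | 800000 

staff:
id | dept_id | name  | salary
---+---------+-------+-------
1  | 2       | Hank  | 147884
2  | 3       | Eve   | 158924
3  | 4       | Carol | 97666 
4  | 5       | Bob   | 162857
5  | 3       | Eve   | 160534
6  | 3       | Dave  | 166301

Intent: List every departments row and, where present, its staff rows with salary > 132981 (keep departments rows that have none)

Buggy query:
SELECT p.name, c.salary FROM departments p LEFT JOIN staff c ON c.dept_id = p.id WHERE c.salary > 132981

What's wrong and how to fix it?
Bug: A WHERE condition on the right-hand table after LEFT JOIN drops unmatched parents

Fix: Put 'c.salary > 132981' in the JOIN's ON clause instead of WHERE

Corrected query:
SELECT p.name, c.salary FROM departments p LEFT JOIN staff c ON c.dept_id = p.id AND c.salary > 132981

Result:
name        | salary
------------+-------
Engineering | NULL  
HR          | 147884
Sales       | 158924
Sales       | 160534
Sales       | 166301
Finance     | NULL  
Legal       | 162857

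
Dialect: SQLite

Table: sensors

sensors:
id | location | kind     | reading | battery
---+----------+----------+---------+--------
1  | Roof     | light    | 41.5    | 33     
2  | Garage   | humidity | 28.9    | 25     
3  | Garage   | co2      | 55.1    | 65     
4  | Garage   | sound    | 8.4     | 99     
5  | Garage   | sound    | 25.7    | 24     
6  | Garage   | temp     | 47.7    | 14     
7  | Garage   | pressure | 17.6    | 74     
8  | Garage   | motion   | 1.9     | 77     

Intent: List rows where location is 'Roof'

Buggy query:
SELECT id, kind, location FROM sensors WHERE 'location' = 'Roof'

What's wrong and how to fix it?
Bug: 'location' in single quotes is a string literal, not the column; the comparison is literal-vs-literal and never true

Fix: Reference the column as location without single quotes

Corrected query:
SELECT id, kind, location FROM sensors WHERE location = 'Roof'

Result:
id | kind  | location
---+-------+---------
1  | light | Roof    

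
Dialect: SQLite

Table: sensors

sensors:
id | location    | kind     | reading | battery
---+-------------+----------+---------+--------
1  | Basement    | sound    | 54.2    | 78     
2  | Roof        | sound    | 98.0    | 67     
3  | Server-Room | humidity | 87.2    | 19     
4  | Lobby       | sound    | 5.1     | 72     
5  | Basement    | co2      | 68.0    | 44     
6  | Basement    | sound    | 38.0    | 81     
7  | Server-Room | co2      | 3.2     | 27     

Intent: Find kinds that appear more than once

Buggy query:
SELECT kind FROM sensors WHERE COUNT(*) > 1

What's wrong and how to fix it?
Bug: COUNT(*) is an aggregate and cannot be used in WHERE

Fix: Group first, then use HAVING for the count condition

Corrected query:
SELECT kind FROM sensors GROUP BY kind HAVING COUNT(*) > 1

Result:
kind 
-----
co2  
sound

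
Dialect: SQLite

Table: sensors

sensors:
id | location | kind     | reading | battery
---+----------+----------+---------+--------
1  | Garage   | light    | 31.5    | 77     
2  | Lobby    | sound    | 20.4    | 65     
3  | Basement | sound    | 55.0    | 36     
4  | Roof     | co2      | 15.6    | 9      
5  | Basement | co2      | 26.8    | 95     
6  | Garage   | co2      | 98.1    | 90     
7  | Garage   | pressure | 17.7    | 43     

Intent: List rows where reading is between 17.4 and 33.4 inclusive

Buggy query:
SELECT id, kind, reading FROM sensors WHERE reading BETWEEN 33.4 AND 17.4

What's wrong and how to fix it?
Bug: BETWEEN expects the lower bound first; with 33.4 AND 17.4 the range is empty

Fix: Swap the bounds so the smaller value comes first

Corrected query:
SELECT id, kind, reading FROM sensors WHERE reading BETWEEN 17.4 AND 33.4

Result:
id | kind     | reading
---+----------+--------
1  | light    | 31.5   
2  | sound    | 20.4   
5  | co2      | 26.8   
7  | pressure | 17.7   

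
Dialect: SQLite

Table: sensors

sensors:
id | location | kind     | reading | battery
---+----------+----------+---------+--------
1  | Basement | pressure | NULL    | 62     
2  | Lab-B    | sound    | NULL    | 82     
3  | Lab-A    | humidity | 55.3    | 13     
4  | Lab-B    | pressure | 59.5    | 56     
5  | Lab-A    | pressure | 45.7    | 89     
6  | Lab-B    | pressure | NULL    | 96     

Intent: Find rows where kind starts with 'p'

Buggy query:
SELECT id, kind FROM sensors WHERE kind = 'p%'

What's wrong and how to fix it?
Bug: '=' compares the literal string including the % character; pattern matching needs LIKE

Fix: Use LIKE for wildcard pattern matching

Corrected query:
SELECT id, kind FROM sensors WHERE kind LIKE 'p%'

Result:
id | kind    
---+---------
1  | pressure
4  | pressure
5  | pressure
6  | pressure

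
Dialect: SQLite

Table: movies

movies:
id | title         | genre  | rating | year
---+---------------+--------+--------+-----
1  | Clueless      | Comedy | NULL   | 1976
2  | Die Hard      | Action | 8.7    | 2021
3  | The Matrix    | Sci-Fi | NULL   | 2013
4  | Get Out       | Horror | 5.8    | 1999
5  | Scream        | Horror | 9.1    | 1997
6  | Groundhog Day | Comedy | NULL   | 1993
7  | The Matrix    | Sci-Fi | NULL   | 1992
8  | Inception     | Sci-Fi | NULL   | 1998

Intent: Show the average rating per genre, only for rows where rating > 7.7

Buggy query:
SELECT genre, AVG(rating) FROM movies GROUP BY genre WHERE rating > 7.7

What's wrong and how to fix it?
Bug: WHERE cannot follow GROUP BY

Fix: Place WHERE between FROM and GROUP BY

Corrected query:
SELECT genre, AVG(rating) FROM movies WHERE rating > 7.7 GROUP BY genre

Result:
genre  | AVG(rating)
-------+------------
Action | 8.7        
Horror | 9.1        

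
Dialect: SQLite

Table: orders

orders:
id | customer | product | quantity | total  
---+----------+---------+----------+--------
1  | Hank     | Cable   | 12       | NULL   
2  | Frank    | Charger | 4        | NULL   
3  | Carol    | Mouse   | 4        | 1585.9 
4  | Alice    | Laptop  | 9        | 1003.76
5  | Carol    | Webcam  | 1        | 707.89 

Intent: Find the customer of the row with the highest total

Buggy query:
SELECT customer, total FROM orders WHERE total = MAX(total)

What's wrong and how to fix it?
Bug: MAX(total) is an aggregate and cannot be used directly in WHERE

Fix: Use a subquery: WHERE total = (SELECT MAX(total) FROM orders)

Corrected query:
SELECT customer, total FROM orders WHERE total = (SELECT MAX(total) FROM orders)

Result:
customer | total 
---------+-------
Carol    | 1585.9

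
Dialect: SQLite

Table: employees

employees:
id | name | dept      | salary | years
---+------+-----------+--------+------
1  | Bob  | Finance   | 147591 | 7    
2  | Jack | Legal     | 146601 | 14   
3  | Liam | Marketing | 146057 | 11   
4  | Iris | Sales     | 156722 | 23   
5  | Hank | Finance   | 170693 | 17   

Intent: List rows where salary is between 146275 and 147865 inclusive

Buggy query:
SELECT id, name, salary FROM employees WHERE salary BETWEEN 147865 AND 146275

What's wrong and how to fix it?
Bug: The bounds are reversed; BETWEEN a AND b requires a <= b to match anything

Fix: Swap the bounds so the smaller value comes first

Corrected query:
SELECT id, name, salary FROM employees WHERE salary BETWEEN 146275 AND 147865

Result:
id | name | salary
---+------+-------
1  | Bob  | 147591
2  | Jack | 146601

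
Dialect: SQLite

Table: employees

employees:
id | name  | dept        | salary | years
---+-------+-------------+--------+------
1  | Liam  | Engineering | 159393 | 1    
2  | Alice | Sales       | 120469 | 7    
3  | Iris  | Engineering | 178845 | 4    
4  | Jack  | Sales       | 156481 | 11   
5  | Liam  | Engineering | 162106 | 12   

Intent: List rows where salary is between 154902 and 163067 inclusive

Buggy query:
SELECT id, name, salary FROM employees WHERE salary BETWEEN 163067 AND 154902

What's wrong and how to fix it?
Bug: BETWEEN expects the lower bound first; with 163067 AND 154902 the range is empty

Fix: Swap the bounds so the smaller value comes first

Corrected query:
SELECT id, name, salary FROM employees WHERE salary BETWEEN 154902 AND 163067

Result:
id | name | salary
---+------+-------
1  | Liam | 159393
4  | Jack | 156481
5  | Liam | 162106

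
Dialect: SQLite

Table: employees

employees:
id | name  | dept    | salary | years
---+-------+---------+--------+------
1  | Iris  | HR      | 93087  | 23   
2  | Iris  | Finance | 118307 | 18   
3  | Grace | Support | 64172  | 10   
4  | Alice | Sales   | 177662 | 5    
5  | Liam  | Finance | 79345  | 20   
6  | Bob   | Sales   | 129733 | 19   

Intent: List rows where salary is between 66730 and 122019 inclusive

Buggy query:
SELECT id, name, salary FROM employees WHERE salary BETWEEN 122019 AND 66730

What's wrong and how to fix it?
Bug: BETWEEN expects the lower bound first; with 122019 AND 66730 the range is empty

Fix: Swap the bounds so the smaller value comes first

Corrected query:
SELECT id, name, salary FROM employees WHERE salary BETWEEN 66730 AND 122019

Result:
id | name | salary
---+------+-------
1  | Iris | 93087 
2  | Iris | 118307
5  | Liam | 79345 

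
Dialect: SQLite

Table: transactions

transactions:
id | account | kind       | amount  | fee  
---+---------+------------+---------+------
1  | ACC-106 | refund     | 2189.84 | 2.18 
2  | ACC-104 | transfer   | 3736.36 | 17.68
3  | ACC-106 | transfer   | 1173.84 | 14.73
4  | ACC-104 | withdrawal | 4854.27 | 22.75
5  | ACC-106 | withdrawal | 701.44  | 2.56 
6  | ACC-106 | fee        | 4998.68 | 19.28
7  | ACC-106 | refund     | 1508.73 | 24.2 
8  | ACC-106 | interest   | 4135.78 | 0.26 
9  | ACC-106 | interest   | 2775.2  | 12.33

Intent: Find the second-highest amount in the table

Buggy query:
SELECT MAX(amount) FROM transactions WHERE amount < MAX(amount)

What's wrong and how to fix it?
Bug: MAX(amount) on the right of the comparison is an aggregate-in-WHERE error

Fix: Put the inner MAX in a scalar subquery

Corrected query:
SELECT MAX(amount) FROM transactions WHERE amount < (SELECT MAX(amount) FROM transactions)

Result:
MAX(amount)
-----------
4854.27    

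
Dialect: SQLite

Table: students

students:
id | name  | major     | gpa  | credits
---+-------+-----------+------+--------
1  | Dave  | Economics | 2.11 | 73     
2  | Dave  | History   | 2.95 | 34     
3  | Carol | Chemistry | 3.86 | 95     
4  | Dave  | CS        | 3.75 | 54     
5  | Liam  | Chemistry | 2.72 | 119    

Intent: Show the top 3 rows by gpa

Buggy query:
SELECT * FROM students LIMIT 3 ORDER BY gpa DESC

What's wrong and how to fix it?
Bug: LIMIT must come after ORDER BY

Fix: Swap the clauses: ORDER BY first, then LIMIT

Corrected query:
SELECT * FROM students ORDER BY gpa DESC LIMIT 3

Result:
id | name  | major     | gpa  | credits
---+-------+-----------+------+--------
3  | Carol | Chemistry | 3.86 | 95     
4  | Dave  | CS        | 3.75 | 54     
2  | Dave  | History   | 2.95 | 34     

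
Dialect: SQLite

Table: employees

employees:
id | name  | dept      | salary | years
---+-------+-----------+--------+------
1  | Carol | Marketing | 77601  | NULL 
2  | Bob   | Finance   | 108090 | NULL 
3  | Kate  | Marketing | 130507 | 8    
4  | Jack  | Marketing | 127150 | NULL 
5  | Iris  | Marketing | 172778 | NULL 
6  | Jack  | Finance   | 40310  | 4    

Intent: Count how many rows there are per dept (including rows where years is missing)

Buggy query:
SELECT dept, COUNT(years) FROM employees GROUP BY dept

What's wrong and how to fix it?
Bug: COUNT(years) skips NULLs, so groups with missing years are undercounted

Fix: Replace COUNT(years) with COUNT(*)

Corrected query:
SELECT dept, COUNT(*) FROM employees GROUP BY dept

Result:
dept      | COUNT(*)
----------+---------
Finance   | 2       
Marketing | 4       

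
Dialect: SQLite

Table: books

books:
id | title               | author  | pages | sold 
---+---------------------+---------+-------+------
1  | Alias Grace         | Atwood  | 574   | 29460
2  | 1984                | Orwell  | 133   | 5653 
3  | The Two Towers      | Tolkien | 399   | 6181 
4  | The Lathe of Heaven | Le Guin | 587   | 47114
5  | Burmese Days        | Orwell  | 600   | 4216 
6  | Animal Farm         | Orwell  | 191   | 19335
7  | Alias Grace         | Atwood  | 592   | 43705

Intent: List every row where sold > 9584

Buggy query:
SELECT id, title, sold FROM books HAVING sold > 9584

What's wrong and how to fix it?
Bug: HAVING filters the output of aggregation, but this query has no GROUP BY and no aggregate functions, so SQLite rejects it (HAVING clause on a non-aggregate query); the condition here is per row

Fix: Replace HAVING with WHERE since the condition applies to individual rows

Corrected query:
SELECT id, title, sold FROM books WHERE sold > 9584

Result:
id | title               | sold 
---+---------------------+------
1  | Alias Grace         | 29460
4  | The Lathe of Heaven | 47114
6  | Animal Farm         | 19335
7  | Alias Grace         | 43705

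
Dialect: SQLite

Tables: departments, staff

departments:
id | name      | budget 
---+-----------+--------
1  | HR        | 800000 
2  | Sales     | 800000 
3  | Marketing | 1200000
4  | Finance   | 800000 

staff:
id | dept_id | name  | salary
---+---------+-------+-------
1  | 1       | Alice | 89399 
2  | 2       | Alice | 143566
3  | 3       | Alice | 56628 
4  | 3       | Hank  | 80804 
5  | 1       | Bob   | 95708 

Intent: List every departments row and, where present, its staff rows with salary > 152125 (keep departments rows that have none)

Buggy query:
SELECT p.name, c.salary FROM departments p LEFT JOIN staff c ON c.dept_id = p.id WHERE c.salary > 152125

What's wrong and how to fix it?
Bug: Filtering c.salary in WHERE discards the NULL rows produced by LEFT JOIN, turning it into an inner join

Fix: Move the right-table condition into the ON clause so unmatched parents are kept

Corrected query:
SELECT p.name, c.salary FROM departments p LEFT JOIN staff c ON c.dept_id = p.id AND c.salary > 152125

Result:
name      | salary
----------+-------
HR        | NULL  
Sales     | NULL  
Marketing | NULL  
Finance   | NULL  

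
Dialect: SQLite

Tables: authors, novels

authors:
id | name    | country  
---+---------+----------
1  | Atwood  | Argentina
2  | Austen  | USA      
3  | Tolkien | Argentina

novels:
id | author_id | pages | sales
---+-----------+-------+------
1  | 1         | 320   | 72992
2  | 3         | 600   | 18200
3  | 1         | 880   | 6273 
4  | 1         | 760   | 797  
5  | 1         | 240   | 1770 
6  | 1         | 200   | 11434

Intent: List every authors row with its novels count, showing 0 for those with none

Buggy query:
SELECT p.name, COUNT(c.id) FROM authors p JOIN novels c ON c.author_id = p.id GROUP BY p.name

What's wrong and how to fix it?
Bug: INNER JOIN drops authors rows that have no matching novels rows

Fix: Switch to LEFT JOIN to retain unmatched parent rows

Corrected query:
SELECT p.name, COUNT(c.id) FROM authors p LEFT JOIN novels c ON c.author_id = p.id GROUP BY p.name

Result:
name    | COUNT(c.id)
--------+------------
Atwood  | 5          
Austen  | 0          
Tolkien | 1          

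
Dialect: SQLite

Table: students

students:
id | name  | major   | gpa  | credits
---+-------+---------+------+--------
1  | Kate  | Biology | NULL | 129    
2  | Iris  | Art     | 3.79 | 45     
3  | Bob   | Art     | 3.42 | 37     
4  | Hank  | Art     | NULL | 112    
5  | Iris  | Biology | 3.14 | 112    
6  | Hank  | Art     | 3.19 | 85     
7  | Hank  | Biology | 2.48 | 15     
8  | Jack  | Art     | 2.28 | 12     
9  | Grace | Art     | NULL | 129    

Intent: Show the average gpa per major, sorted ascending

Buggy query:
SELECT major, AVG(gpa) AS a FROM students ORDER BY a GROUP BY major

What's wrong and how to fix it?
Bug: ORDER BY appears before GROUP BY; SQL clause order requires GROUP BY first

Fix: Move ORDER BY to the end, after GROUP BY

Corrected query:
SELECT major, AVG(gpa) AS a FROM students GROUP BY major ORDER BY a

Result:
major   | a   
--------+-----
Biology | 2.81
Art     | 3.17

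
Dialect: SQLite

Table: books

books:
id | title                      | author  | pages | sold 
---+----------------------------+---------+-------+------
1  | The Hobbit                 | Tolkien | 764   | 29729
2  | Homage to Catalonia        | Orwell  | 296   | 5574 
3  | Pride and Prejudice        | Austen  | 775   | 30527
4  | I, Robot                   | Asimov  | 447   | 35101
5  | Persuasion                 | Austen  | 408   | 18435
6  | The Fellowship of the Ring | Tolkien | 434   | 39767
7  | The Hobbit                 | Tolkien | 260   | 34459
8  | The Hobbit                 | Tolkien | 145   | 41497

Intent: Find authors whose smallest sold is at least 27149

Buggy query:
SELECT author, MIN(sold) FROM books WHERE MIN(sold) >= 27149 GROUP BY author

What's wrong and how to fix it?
Bug: Aggregates like MIN are computed per group after WHERE runs

Fix: Use HAVING for the per-group MIN condition

Corrected query:
SELECT author, MIN(sold) FROM books GROUP BY author HAVING MIN(sold) >= 27149

Result:
author  | MIN(sold)
--------+----------
Asimov  | 35101    
Tolkien | 29729    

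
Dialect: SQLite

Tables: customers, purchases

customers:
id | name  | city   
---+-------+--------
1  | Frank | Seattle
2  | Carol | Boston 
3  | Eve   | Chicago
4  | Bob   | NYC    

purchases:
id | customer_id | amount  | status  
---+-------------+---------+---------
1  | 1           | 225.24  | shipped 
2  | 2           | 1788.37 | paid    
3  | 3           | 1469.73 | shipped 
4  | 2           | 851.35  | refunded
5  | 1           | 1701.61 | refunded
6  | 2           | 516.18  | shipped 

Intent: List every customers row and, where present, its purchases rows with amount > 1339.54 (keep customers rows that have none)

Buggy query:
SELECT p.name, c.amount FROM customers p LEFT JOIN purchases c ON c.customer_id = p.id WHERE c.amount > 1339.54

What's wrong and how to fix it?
Bug: Filtering c.amount in WHERE discards the NULL rows produced by LEFT JOIN, turning it into an inner join

Fix: Put 'c.amount > 1339.54' in the JOIN's ON clause instead of WHERE

Corrected query:
SELECT p.name, c.amount FROM customers p LEFT JOIN purchases c ON c.customer_id = p.id AND c.amount > 1339.54

Result:
name  | amount 
------+--------
Frank | 1701.61
Carol | 1788.37
Eve   | 1469.73
Bob   | NULL   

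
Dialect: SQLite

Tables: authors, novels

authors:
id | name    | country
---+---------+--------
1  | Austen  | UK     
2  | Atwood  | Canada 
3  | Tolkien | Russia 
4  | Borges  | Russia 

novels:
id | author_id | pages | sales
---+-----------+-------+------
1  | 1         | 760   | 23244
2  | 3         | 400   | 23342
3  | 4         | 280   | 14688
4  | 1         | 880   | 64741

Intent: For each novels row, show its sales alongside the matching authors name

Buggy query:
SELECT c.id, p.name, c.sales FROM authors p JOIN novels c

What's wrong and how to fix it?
Bug: Missing join condition: each novels row is matched to all authors rows instead of just its own

Fix: Specify the join condition linking the foreign key to the parent id

Corrected query:
SELECT c.id, p.name, c.sales FROM authors p JOIN novels c ON c.author_id = p.id

Result:
id | name    | sales
---+---------+------
1  | Austen  | 23244
2  | Tolkien | 23342
3  | Borges  | 14688
4  | Austen  | 64741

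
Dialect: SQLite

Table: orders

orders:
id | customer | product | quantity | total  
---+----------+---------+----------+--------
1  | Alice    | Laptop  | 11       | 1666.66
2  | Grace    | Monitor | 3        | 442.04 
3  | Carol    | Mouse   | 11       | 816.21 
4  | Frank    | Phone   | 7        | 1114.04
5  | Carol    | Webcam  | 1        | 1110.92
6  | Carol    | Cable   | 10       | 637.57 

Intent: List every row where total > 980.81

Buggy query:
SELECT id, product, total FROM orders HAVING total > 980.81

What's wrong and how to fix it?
Bug: HAVING filters the output of aggregation, but this query has no GROUP BY and no aggregate functions, so SQLite rejects it (HAVING clause on a non-aggregate query); the condition here is per row

Fix: Replace HAVING with WHERE since the condition applies to individual rows

Corrected query:
SELECT id, product, total FROM orders WHERE total > 980.81

Result:
id | product | total  
---+---------+--------
1  | Laptop  | 1666.66
4  | Phone   | 1114.04
5  | Webcam  | 1110.92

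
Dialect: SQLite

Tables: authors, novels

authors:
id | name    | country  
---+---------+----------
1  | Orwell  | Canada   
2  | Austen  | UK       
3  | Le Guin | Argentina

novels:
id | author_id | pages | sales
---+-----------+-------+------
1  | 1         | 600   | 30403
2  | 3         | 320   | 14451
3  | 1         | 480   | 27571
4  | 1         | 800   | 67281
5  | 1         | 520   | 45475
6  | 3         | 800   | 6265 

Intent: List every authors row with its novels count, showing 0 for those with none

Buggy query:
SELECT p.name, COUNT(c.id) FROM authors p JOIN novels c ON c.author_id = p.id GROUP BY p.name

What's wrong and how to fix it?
Bug: INNER JOIN drops authors rows that have no matching novels rows

Fix: Switch to LEFT JOIN to retain unmatched parent rows

Corrected query:
SELECT p.name, COUNT(c.id) FROM authors p LEFT JOIN novels c ON c.author_id = p.id GROUP BY p.name

Result:
name    | COUNT(c.id)
--------+------------
Austen  | 0          
Le Guin | 2          
Orwell  | 4          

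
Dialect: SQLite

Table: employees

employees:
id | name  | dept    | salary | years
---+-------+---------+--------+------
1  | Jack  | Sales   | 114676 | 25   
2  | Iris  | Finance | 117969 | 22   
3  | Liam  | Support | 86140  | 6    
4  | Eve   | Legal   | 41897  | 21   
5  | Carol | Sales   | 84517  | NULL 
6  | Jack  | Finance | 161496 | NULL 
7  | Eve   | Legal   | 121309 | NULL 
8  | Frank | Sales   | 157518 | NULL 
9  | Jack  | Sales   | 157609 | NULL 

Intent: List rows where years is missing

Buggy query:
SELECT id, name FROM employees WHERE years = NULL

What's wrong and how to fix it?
Bug: '= NULL' is always unknown in SQL three-valued logic, so no rows match

Fix: Replace '= NULL' with 'IS NULL'

Corrected query:
SELECT id, name FROM employees WHERE years IS NULL

Result:
id | name 
---+------
5  | Carol
6  | Jack 
7  | Eve  
8  | Frank
9  | Jack 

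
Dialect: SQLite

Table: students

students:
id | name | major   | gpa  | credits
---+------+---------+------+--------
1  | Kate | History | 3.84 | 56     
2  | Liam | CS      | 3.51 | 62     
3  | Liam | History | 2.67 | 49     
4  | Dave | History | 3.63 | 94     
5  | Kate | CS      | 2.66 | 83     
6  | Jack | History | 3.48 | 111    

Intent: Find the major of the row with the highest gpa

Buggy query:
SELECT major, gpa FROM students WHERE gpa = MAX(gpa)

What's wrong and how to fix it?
Bug: WHERE is evaluated per row; an aggregate over the whole table isn't defined there

Fix: Wrap MAX in a scalar subquery so WHERE compares against a single value

Corrected query:
SELECT major, gpa FROM students WHERE gpa = (SELECT MAX(gpa) FROM students)

Result:
major   | gpa 
--------+-----
History | 3.84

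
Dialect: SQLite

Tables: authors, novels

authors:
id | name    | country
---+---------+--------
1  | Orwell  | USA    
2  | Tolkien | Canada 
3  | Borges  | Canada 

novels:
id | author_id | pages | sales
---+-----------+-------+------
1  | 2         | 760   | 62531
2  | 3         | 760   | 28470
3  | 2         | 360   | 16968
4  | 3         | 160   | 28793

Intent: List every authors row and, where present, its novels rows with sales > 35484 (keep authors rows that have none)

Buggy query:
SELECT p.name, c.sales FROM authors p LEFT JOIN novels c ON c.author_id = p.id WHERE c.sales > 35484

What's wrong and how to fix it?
Bug: A WHERE condition on the right-hand table after LEFT JOIN drops unmatched parents

Fix: Move the right-table condition into the ON clause so unmatched parents are kept

Corrected query:
SELECT p.name, c.sales FROM authors p LEFT JOIN novels c ON c.author_id = p.id AND c.sales > 35484

Result:
name    | sales
--------+------
Orwell  | NULL 
Tolkien | 62531
Borges  | NULL 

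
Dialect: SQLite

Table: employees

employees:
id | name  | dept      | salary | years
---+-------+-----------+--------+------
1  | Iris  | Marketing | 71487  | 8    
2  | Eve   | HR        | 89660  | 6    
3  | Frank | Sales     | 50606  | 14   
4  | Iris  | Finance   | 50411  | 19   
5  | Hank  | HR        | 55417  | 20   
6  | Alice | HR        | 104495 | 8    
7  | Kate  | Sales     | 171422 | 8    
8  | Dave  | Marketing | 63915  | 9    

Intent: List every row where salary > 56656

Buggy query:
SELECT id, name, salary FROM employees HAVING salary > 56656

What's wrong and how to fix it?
Bug: This is a non-aggregate query (no GROUP BY, no aggregates), so in SQLite the HAVING clause is invalid here; a row-level condition belongs in WHERE

Fix: Use WHERE for row-level filtering

Corrected query:
SELECT id, name, salary FROM employees WHERE salary > 56656

Result:
id | name  | salary
---+-------+-------
1  | Iris  | 71487 
2  | Eve   | 89660 
6  | Alice | 104495
7  | Kate  | 171422
8  | Dave  | 63915 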